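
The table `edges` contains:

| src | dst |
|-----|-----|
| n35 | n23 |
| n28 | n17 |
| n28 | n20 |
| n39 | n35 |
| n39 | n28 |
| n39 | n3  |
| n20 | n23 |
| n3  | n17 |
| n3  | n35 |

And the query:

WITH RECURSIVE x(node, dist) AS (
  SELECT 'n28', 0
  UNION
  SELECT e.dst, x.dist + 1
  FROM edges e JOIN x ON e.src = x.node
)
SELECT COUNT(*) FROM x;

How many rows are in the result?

4

Base: (n28, dist=0).
Iteration 1: edges from {n28} -> (n17, dist=1), (n20, dist=1).
Iteration 2: edges from {n17,n20} -> (n23, dist=2).
Iteration 3: no outgoing edges from {n23}; recursion stops.
Total rows emitted: 4.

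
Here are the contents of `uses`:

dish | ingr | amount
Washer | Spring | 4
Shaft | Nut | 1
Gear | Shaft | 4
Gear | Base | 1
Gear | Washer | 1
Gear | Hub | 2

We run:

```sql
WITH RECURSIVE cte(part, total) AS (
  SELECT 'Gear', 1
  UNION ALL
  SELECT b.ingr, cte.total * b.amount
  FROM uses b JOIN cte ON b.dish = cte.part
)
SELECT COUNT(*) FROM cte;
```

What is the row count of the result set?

Base: (Gear, total=1).
Iteration 1: components of {Gear} -> Base = 1*1 = 1, Hub = 1*2 = 2, Shaft = 1*4 = 4, Washer = 1*1 = 1.
Iteration 2: components of {Base,Hub,Shaft,Washer} -> Nut = 4*1 = 4, Spring = 1*4 = 4.
Iteration 3: no further components; recursion stops.
Total rows emitted: 7.

7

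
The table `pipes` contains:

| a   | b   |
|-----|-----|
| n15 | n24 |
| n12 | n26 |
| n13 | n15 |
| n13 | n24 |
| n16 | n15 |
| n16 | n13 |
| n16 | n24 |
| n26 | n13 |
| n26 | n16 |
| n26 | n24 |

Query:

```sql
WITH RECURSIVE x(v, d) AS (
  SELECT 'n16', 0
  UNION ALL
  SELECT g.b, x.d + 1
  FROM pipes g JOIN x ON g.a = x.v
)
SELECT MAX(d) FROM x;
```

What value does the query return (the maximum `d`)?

3

Base: (n16, d=0).
Iteration 1: edges from {n16} -> (n13, d=1), (n15, d=1), (n24, d=1).
Iteration 2: edges from {n13,n15,n24} -> (n15, d=2), (n24, d=2) x2. [UNION ALL keeps all 3 new rows, including repeats]
Iteration 3: edges from {n15,n24} -> (n24, d=3).
Iteration 4: no outgoing edges from {n24}; recursion stops.
d values: 0, 1, 1, 1, 2, 2, 2, 3; the maximum is 3.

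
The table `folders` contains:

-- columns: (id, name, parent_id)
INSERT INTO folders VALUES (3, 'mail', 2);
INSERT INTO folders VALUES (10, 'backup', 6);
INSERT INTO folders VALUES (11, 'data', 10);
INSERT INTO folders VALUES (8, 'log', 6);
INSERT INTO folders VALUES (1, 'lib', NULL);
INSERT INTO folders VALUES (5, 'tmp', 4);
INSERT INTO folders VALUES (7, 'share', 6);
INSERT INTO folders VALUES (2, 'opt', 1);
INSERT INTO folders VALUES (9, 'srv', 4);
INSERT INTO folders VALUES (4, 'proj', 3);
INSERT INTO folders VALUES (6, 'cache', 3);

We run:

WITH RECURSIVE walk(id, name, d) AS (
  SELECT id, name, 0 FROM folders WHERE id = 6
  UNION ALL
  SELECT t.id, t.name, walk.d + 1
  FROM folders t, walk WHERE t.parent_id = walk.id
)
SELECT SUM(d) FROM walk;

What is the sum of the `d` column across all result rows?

Base: id=6 (cache) at d 0.
Iteration 1: rows with parent_id in {6} -> share (id 7, d 1), log (id 8, d 1), backup (id 10, d 1).
Iteration 2: rows with parent_id in {7,8,10} -> data (id 11, d 2).
Iteration 3: no rows with parent_id in {11}; recursion stops.
SUM(d) = 0 + 1 + 1 + 1 + 2 = 5.

5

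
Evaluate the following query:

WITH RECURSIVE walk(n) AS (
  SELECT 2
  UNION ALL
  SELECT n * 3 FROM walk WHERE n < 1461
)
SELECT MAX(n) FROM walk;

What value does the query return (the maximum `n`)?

4374

Base: n=2.
Iteration 1: 2 < 1461 holds -> n = 2 * 3 = 6.
Iteration 2: 6 < 1461 holds -> n = 6 * 3 = 18.
Iteration 3: 18 < 1461 holds -> n = 18 * 3 = 54.
Iteration 4: 54 < 1461 holds -> n = 54 * 3 = 162.
Iteration 5: 162 < 1461 holds -> n = 162 * 3 = 486.
Iteration 6: 486 < 1461 holds -> n = 486 * 3 = 1458.
Iteration 7: 1458 < 1461 holds -> n = 1458 * 3 = 4374.
Iteration 8: 4374 < 1461 fails; recursion stops.
n values: 2, 6, 18, 54, 162, 486, 1458, 4374; the maximum is 4374.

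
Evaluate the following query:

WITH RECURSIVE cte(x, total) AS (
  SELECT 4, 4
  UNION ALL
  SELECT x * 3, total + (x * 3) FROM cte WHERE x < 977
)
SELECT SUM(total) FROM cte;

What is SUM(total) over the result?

Base: x=4, total=4.
Iteration 1: 4 < 977 holds -> x = 4 * 3 = 12, total = 4 + 12 = 16.
Iteration 2: 12 < 977 holds -> x = 12 * 3 = 36, total = 16 + 36 = 52.
Iteration 3: 36 < 977 holds -> x = 36 * 3 = 108, total = 52 + 108 = 160.
Iteration 4: 108 < 977 holds -> x = 108 * 3 = 324, total = 160 + 324 = 484.
Iteration 5: 324 < 977 holds -> x = 324 * 3 = 972, total = 484 + 972 = 1456.
Iteration 6: 972 < 977 holds -> x = 972 * 3 = 2916, total = 1456 + 2916 = 4372.
Iteration 7: 2916 < 977 fails; recursion stops.
SUM(total) = 4 + 16 + 52 + 160 + 484 + 1456 + 4372 = 6544.

6544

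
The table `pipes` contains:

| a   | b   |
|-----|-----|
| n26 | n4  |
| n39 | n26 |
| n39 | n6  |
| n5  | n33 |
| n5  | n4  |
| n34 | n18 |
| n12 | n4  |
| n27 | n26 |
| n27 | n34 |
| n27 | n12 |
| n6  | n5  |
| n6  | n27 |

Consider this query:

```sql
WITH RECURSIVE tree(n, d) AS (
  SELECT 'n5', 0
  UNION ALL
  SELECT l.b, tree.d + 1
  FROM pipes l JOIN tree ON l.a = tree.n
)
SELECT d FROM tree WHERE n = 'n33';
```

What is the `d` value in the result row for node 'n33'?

Base: (n5, d=0).
Iteration 1: edges from {n5} -> (n33, d=1), (n4, d=1).
Iteration 2: no outgoing edges from {n33,n4}; recursion stops.

1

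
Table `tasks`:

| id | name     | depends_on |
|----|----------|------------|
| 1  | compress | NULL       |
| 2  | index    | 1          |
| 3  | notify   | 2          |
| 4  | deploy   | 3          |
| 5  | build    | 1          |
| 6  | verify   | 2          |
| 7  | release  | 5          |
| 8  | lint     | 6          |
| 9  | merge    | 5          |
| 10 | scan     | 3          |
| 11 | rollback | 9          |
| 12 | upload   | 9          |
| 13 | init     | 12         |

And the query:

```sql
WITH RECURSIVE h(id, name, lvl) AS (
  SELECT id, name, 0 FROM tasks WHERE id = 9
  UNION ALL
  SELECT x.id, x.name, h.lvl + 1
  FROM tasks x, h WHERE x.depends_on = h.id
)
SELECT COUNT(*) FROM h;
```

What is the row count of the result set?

4

Base: id=9 (merge) at lvl 0.
Iteration 1: rows with depends_on in {9} -> rollback (id 11, lvl 1), upload (id 12, lvl 1).
Iteration 2: rows with depends_on in {11,12} -> init (id 13, lvl 2).
Iteration 3: no rows with depends_on in {13}; recursion stops.
Total rows emitted: 4.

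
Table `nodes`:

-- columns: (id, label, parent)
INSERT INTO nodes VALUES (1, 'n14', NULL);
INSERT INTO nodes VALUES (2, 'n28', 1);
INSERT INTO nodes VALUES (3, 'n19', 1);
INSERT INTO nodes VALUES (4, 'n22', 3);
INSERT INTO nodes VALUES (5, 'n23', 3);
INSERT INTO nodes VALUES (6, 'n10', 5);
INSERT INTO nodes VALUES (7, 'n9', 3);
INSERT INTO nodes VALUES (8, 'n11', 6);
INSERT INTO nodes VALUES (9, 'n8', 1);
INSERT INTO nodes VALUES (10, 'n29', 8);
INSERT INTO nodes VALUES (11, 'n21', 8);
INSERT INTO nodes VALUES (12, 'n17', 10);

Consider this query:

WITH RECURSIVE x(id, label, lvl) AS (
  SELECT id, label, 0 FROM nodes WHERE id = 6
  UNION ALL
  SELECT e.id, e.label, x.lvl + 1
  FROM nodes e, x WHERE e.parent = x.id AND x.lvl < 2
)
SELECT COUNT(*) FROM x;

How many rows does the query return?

Base: id=6 (n10) at lvl 0.
Iteration 1: rows with parent in {6} -> n11 (id 8, lvl 1).
Iteration 2: rows with parent in {8} -> n29 (id 10, lvl 2), n21 (id 11, lvl 2).
Iteration 3: lvl < 2 fails for all current rows; recursion stops.
Total rows emitted: 4.

4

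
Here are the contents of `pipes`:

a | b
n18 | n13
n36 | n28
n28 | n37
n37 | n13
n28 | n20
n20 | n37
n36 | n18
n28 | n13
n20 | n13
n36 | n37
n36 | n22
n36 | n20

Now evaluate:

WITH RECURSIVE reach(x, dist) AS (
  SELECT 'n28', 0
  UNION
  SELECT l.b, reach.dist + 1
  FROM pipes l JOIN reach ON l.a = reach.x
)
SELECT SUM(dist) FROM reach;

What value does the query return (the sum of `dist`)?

10

Base: (n28, dist=0).
Iteration 1: edges from {n28} -> (n13, dist=1), (n20, dist=1), (n37, dist=1).
Iteration 2: edges from {n13,n20,n37} -> (n13, dist=2), (n37, dist=2). [UNION drops 1 duplicate row(s)]
Iteration 3: edges from {n13,n37} -> (n13, dist=3).
Iteration 4: no outgoing edges from {n13}; recursion stops.
SUM(dist) = 0 + 1 + 1 + 1 + 2 + 2 + 3 = 10.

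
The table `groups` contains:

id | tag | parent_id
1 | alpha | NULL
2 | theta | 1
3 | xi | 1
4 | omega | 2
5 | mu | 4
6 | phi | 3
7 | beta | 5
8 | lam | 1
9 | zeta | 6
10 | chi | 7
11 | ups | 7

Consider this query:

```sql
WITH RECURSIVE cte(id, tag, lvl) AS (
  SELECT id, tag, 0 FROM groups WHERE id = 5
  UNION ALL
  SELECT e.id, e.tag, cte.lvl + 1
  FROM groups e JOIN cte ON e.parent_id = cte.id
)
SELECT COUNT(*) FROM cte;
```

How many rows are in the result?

Base: id=5 (mu) at lvl 0.
Iteration 1: rows with parent_id in {5} -> beta (id 7, lvl 1).
Iteration 2: rows with parent_id in {7} -> chi (id 10, lvl 2), ups (id 11, lvl 2).
Iteration 3: no rows with parent_id in {10,11}; recursion stops.
Total rows emitted: 4.

4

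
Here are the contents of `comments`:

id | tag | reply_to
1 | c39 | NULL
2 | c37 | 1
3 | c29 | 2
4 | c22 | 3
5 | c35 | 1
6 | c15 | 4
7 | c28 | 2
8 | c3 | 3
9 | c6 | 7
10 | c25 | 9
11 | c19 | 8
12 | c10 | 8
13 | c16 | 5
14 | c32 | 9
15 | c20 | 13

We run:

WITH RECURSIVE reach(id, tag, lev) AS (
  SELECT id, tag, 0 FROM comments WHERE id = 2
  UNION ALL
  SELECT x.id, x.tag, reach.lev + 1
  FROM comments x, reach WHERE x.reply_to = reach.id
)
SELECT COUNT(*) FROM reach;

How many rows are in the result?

Base: id=2 (c37) at lev 0.
Iteration 1: rows with reply_to in {2} -> c29 (id 3, lev 1), c28 (id 7, lev 1).
Iteration 2: rows with reply_to in {3,7} -> c22 (id 4, lev 2), c3 (id 8, lev 2), c6 (id 9, lev 2).
Iteration 3: rows with reply_to in {4,8,9} -> c15 (id 6, lev 3), c25 (id 10, lev 3), c19 (id 11, lev 3), c10 (id 12, lev 3), c32 (id 14, lev 3).
Iteration 4: no rows with reply_to in {6,10,11,12,14}; recursion stops.
Total rows emitted: 11.

11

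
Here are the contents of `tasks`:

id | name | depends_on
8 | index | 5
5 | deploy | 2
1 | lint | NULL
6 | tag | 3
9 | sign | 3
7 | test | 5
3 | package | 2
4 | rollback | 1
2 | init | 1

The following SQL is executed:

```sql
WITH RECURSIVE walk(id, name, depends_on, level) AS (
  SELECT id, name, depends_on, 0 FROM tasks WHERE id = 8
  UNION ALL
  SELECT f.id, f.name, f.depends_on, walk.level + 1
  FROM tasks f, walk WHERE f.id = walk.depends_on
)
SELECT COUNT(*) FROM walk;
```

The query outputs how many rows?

4

Base: id=8 (index), depends_on=5, level 0.
Iteration 1: join on id=5 -> deploy (id 5, depends_on=2, level 1).
Iteration 2: join on id=2 -> init (id 2, depends_on=1, level 2).
Iteration 3: join on id=1 -> lint (id 1, depends_on=NULL, level 3).
Iteration 4: depends_on is NULL; no match; recursion stops.
Total rows emitted: 4.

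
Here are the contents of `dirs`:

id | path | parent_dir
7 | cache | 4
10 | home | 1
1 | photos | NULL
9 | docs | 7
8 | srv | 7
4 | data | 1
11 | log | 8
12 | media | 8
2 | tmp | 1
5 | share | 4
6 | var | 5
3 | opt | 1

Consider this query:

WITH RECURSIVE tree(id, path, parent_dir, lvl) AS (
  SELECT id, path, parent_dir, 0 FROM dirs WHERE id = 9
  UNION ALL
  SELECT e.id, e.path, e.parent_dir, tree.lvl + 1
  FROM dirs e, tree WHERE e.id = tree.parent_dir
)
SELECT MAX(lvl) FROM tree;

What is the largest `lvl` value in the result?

Base: id=9 (docs), parent_dir=7, lvl 0.
Iteration 1: join on id=7 -> cache (id 7, parent_dir=4, lvl 1).
Iteration 2: join on id=4 -> data (id 4, parent_dir=1, lvl 2).
Iteration 3: join on id=1 -> photos (id 1, parent_dir=NULL, lvl 3).
Iteration 4: parent_dir is NULL; no match; recursion stops.
lvl values: 0, 1, 2, 3; the maximum is 3.

3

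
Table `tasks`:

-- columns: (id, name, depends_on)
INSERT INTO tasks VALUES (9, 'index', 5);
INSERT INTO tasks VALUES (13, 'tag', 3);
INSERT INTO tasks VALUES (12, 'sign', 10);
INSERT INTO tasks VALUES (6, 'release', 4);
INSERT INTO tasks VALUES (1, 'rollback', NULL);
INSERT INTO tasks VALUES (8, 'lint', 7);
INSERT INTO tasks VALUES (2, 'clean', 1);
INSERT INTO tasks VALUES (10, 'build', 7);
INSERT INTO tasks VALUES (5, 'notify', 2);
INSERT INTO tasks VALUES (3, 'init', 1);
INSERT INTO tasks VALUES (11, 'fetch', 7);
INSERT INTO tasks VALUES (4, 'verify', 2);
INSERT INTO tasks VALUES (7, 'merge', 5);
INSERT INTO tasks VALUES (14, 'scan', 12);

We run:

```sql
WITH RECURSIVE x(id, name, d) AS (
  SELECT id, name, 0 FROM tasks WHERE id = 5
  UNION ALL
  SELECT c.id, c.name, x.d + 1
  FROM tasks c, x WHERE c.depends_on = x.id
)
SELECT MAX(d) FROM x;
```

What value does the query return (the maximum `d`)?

Base: id=5 (notify) at d 0.
Iteration 1: rows with depends_on in {5} -> merge (id 7, d 1), index (id 9, d 1).
Iteration 2: rows with depends_on in {7,9} -> lint (id 8, d 2), build (id 10, d 2), fetch (id 11, d 2).
Iteration 3: rows with depends_on in {8,10,11} -> sign (id 12, d 3).
Iteration 4: rows with depends_on in {12} -> scan (id 14, d 4).
Iteration 5: no rows with depends_on in {14}; recursion stops.
d values: 0, 1, 1, 2, 2, 2, 3, 4; the maximum is 4.

4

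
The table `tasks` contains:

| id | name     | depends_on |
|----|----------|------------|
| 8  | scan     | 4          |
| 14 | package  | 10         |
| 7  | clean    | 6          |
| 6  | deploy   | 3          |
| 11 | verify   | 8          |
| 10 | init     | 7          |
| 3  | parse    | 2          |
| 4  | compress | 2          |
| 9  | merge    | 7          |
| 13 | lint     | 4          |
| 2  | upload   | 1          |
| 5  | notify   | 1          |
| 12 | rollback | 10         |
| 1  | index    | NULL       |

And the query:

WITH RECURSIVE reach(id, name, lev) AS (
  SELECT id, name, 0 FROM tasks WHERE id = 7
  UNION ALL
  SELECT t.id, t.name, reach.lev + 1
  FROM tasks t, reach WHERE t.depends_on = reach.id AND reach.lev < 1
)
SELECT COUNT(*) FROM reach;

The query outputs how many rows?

3

Base: id=7 (clean) at lev 0.
Iteration 1: rows with depends_on in {7} -> merge (id 9, lev 1), init (id 10, lev 1).
Iteration 2: lev < 1 fails for all current rows; recursion stops.
Total rows emitted: 3.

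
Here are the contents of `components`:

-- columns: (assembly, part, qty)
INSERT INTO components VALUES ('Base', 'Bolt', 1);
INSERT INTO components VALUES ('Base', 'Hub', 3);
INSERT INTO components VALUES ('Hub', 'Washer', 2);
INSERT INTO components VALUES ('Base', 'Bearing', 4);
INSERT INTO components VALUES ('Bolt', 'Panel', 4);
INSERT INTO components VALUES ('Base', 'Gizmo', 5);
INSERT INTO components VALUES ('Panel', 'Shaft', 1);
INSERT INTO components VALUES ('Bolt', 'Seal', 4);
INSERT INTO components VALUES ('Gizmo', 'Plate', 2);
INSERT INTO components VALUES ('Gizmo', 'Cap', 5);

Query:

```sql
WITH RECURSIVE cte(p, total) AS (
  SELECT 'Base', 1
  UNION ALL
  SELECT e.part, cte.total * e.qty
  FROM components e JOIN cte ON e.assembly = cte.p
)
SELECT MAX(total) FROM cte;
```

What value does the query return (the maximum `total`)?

Base: (Base, total=1).
Iteration 1: components of {Base} -> Bearing = 1*4 = 4, Bolt = 1*1 = 1, Gizmo = 1*5 = 5, Hub = 1*3 = 3.
Iteration 2: components of {Bearing,Bolt,Gizmo,Hub} -> Cap = 5*5 = 25, Panel = 1*4 = 4, Plate = 5*2 = 10, Seal = 1*4 = 4, Washer = 3*2 = 6.
Iteration 3: components of {Cap,Panel,Plate,Seal,Washer} -> Shaft = 4*1 = 4.
Iteration 4: no further components; recursion stops.
total values: 1, 1, 3, 4, 5, 4, 4, 6, 10, 25, 4; the maximum is 25.

25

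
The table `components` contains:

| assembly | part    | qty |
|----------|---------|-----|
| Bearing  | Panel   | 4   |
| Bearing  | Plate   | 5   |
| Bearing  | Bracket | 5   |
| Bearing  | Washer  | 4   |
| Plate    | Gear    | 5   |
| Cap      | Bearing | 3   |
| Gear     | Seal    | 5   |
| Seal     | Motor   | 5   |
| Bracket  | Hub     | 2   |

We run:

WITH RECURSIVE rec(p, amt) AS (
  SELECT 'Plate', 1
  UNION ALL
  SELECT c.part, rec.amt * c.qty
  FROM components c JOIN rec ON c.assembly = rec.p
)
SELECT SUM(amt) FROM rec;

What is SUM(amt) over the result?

156

Base: (Plate, amt=1).
Iteration 1: components of {Plate} -> Gear = 1*5 = 5.
Iteration 2: components of {Gear} -> Seal = 5*5 = 25.
Iteration 3: components of {Seal} -> Motor = 25*5 = 125.
Iteration 4: no further components; recursion stops.
SUM(amt) = 1 + 5 + 25 + 125 = 156.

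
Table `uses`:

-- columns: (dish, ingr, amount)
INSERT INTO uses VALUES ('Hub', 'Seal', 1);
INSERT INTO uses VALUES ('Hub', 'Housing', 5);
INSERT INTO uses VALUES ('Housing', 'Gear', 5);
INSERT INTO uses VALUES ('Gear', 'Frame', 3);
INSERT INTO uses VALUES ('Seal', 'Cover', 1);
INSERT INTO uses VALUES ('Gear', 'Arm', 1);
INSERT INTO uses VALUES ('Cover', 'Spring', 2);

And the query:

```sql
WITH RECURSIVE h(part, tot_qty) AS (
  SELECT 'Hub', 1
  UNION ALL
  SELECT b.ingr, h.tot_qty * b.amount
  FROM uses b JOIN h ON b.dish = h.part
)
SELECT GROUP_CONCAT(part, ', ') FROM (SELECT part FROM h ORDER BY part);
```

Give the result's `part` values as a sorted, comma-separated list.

Base: (Hub, tot_qty=1).
Iteration 1: components of {Hub} -> Housing = 1*5 = 5, Seal = 1*1 = 1.
Iteration 2: components of {Housing,Seal} -> Cover = 1*1 = 1, Gear = 5*5 = 25.
Iteration 3: components of {Cover,Gear} -> Arm = 25*1 = 25, Frame = 25*3 = 75, Spring = 1*2 = 2.
Iteration 4: no further components; recursion stops.

Arm, Cover, Frame, Gear, Housing, Hub, Seal, Spring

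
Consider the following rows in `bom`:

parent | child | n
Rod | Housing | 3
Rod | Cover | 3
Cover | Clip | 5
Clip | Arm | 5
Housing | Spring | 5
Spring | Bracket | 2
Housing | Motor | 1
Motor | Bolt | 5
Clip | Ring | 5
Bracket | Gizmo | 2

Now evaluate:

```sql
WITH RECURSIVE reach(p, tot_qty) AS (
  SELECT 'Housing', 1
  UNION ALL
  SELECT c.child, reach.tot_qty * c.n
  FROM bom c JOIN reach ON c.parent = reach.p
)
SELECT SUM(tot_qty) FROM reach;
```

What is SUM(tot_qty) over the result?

42

Base: (Housing, tot_qty=1).
Iteration 1: components of {Housing} -> Motor = 1*1 = 1, Spring = 1*5 = 5.
Iteration 2: components of {Motor,Spring} -> Bolt = 1*5 = 5, Bracket = 5*2 = 10.
Iteration 3: components of {Bolt,Bracket} -> Gizmo = 10*2 = 20.
Iteration 4: no further components; recursion stops.
SUM(tot_qty) = 1 + 5 + 1 + 10 + 5 + 20 = 42.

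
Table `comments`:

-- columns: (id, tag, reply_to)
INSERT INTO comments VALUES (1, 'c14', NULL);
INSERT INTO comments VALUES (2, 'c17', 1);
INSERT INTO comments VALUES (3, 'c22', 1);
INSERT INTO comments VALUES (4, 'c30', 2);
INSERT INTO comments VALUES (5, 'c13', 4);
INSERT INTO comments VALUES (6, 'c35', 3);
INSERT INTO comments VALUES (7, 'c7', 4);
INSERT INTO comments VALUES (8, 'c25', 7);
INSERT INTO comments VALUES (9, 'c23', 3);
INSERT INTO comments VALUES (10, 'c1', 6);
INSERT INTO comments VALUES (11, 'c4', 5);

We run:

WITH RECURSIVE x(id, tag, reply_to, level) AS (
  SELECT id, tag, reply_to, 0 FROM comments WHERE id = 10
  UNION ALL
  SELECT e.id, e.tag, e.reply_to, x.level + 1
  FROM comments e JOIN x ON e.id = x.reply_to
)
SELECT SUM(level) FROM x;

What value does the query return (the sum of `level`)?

6

Base: id=10 (c1), reply_to=6, level 0.
Iteration 1: join on id=6 -> c35 (id 6, reply_to=3, level 1).
Iteration 2: join on id=3 -> c22 (id 3, reply_to=1, level 2).
Iteration 3: join on id=1 -> c14 (id 1, reply_to=NULL, level 3).
Iteration 4: reply_to is NULL; no match; recursion stops.
SUM(level) = 0 + 1 + 2 + 3 = 6.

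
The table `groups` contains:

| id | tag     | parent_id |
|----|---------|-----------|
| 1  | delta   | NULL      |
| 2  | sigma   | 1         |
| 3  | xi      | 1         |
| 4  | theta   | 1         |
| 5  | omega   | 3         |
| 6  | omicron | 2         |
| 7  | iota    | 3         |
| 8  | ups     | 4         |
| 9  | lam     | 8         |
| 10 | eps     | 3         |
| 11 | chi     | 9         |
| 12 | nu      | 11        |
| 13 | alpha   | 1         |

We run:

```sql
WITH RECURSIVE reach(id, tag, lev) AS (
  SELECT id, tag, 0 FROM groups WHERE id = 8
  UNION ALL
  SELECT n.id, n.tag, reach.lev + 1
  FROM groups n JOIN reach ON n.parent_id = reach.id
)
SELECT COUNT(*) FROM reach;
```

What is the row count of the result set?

4

Base: id=8 (ups) at lev 0.
Iteration 1: rows with parent_id in {8} -> lam (id 9, lev 1).
Iteration 2: rows with parent_id in {9} -> chi (id 11, lev 2).
Iteration 3: rows with parent_id in {11} -> nu (id 12, lev 3).
Iteration 4: no rows with parent_id in {12}; recursion stops.
Total rows emitted: 4.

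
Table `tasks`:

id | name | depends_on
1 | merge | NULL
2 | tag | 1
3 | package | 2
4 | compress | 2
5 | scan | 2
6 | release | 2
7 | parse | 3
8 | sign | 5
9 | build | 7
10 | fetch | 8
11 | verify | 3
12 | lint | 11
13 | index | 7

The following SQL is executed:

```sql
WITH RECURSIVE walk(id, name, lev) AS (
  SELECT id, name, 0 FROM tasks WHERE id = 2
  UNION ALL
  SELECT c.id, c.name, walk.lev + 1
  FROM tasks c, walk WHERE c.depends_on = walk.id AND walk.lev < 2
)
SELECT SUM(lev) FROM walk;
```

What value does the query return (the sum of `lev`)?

10

Base: id=2 (tag) at lev 0.
Iteration 1: rows with depends_on in {2} -> package (id 3, lev 1), compress (id 4, lev 1), scan (id 5, lev 1), release (id 6, lev 1).
Iteration 2: rows with depends_on in {3,4,5,6} -> parse (id 7, lev 2), sign (id 8, lev 2), verify (id 11, lev 2).
Iteration 3: lev < 2 fails for all current rows; recursion stops.
SUM(lev) = 0 + 1 + 1 + 1 + 1 + 2 + 2 + 2 = 10.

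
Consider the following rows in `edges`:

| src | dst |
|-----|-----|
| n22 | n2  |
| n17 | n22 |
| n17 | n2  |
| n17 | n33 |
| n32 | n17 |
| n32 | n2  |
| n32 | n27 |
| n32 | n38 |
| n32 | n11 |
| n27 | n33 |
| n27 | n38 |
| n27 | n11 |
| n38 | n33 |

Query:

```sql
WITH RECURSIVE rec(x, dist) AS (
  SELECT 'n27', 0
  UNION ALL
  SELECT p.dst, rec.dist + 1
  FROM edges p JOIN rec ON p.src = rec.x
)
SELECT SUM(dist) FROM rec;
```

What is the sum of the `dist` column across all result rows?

5

Base: (n27, dist=0).
Iteration 1: edges from {n27} -> (n11, dist=1), (n33, dist=1), (n38, dist=1).
Iteration 2: edges from {n11,n33,n38} -> (n33, dist=2).
Iteration 3: no outgoing edges from {n33}; recursion stops.
SUM(dist) = 0 + 1 + 1 + 1 + 2 = 5.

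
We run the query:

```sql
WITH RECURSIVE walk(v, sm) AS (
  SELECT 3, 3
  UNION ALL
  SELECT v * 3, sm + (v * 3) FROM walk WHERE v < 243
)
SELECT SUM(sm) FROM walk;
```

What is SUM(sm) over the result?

Base: v=3, sm=3.
Iteration 1: 3 < 243 holds -> v = 3 * 3 = 9, sm = 3 + 9 = 12.
Iteration 2: 9 < 243 holds -> v = 9 * 3 = 27, sm = 12 + 27 = 39.
Iteration 3: 27 < 243 holds -> v = 27 * 3 = 81, sm = 39 + 81 = 120.
Iteration 4: 81 < 243 holds -> v = 81 * 3 = 243, sm = 120 + 243 = 363.
Iteration 5: 243 < 243 fails; recursion stops.
SUM(sm) = 3 + 12 + 39 + 120 + 363 = 537.

537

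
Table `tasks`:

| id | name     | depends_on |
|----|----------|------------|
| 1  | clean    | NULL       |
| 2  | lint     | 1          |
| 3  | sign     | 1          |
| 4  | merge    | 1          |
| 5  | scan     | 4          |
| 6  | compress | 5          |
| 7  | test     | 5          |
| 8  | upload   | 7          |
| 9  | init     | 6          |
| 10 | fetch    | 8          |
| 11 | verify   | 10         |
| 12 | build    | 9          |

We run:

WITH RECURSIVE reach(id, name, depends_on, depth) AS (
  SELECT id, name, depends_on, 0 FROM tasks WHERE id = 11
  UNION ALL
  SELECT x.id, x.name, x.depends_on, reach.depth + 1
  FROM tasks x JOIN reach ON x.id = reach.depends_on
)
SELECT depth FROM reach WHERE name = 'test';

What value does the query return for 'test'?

Base: id=11 (verify), depends_on=10, depth 0.
Iteration 1: join on id=10 -> fetch (id 10, depends_on=8, depth 1).
Iteration 2: join on id=8 -> upload (id 8, depends_on=7, depth 2).
Iteration 3: join on id=7 -> test (id 7, depends_on=5, depth 3).
Iteration 4: join on id=5 -> scan (id 5, depends_on=4, depth 4).
Iteration 5: join on id=4 -> merge (id 4, depends_on=1, depth 5).
Iteration 6: join on id=1 -> clean (id 1, depends_on=NULL, depth 6).
Iteration 7: depends_on is NULL; no match; recursion stops.

3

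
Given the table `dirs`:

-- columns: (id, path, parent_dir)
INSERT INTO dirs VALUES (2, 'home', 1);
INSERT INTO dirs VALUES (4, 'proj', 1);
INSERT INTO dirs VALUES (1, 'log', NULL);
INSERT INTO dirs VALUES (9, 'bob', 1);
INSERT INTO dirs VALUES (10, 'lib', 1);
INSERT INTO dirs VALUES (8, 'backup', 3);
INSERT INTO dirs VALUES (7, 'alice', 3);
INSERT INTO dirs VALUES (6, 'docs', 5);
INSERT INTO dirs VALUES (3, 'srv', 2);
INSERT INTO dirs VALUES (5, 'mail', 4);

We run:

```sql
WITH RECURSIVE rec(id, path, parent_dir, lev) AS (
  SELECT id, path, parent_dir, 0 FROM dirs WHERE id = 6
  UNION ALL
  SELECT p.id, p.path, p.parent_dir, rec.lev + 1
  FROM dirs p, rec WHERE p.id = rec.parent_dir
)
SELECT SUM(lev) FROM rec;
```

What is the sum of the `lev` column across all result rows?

6

Base: id=6 (docs), parent_dir=5, lev 0.
Iteration 1: join on id=5 -> mail (id 5, parent_dir=4, lev 1).
Iteration 2: join on id=4 -> proj (id 4, parent_dir=1, lev 2).
Iteration 3: join on id=1 -> log (id 1, parent_dir=NULL, lev 3).
Iteration 4: parent_dir is NULL; no match; recursion stops.
SUM(lev) = 0 + 1 + 2 + 3 = 6.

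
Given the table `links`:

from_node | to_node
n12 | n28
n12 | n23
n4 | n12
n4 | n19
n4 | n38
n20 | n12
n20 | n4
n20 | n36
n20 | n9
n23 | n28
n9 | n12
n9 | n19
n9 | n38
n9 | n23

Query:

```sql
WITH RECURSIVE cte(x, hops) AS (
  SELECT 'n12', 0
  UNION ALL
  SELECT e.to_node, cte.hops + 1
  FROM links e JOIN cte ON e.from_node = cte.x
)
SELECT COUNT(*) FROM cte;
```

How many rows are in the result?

4

Base: (n12, hops=0).
Iteration 1: edges from {n12} -> (n23, hops=1), (n28, hops=1).
Iteration 2: edges from {n23,n28} -> (n28, hops=2).
Iteration 3: no outgoing edges from {n28}; recursion stops.
Total rows emitted: 4.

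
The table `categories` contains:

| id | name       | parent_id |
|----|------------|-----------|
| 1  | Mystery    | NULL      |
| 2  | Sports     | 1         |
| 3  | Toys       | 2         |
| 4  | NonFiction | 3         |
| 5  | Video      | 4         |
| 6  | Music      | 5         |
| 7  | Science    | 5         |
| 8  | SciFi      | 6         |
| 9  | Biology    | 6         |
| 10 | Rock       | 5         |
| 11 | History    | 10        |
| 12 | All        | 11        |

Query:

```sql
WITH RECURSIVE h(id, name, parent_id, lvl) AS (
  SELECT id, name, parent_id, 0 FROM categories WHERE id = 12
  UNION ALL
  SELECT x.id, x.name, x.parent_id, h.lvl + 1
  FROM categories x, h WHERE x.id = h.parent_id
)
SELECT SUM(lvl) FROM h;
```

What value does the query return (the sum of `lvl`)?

Base: id=12 (All), parent_id=11, lvl 0.
Iteration 1: join on id=11 -> History (id 11, parent_id=10, lvl 1).
Iteration 2: join on id=10 -> Rock (id 10, parent_id=5, lvl 2).
Iteration 3: join on id=5 -> Video (id 5, parent_id=4, lvl 3).
Iteration 4: join on id=4 -> NonFiction (id 4, parent_id=3, lvl 4).
Iteration 5: join on id=3 -> Toys (id 3, parent_id=2, lvl 5).
Iteration 6: join on id=2 -> Sports (id 2, parent_id=1, lvl 6).
Iteration 7: join on id=1 -> Mystery (id 1, parent_id=NULL, lvl 7).
Iteration 8: parent_id is NULL; no match; recursion stops.
SUM(lvl) = 0 + 1 + 2 + 3 + 4 + 5 + 6 + 7 = 28.

28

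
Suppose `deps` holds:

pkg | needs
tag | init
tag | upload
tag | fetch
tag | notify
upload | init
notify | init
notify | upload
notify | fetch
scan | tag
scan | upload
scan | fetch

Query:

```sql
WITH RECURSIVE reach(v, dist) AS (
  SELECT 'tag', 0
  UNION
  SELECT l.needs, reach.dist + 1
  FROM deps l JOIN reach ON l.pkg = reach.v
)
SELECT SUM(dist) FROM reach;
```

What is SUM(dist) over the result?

Base: (tag, dist=0).
Iteration 1: edges from {tag} -> (fetch, dist=1), (init, dist=1), (notify, dist=1), (upload, dist=1).
Iteration 2: edges from {fetch,init,notify,upload} -> (fetch, dist=2), (init, dist=2), (upload, dist=2). [UNION drops 1 duplicate row(s)]
Iteration 3: edges from {fetch,init,upload} -> (init, dist=3).
Iteration 4: no outgoing edges from {init}; recursion stops.
SUM(dist) = 0 + 1 + 1 + 1 + 1 + 2 + 2 + 2 + 3 = 13.

13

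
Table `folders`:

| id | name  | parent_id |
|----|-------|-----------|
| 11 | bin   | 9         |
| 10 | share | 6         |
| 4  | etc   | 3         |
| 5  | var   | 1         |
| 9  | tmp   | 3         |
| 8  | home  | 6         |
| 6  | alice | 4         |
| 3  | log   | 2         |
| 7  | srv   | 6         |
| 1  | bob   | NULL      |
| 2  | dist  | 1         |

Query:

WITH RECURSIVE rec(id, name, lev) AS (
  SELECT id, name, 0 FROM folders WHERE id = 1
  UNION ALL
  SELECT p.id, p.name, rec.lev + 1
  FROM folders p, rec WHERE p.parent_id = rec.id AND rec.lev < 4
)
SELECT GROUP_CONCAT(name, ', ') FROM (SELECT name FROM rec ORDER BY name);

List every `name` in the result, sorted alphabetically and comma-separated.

alice, bin, bob, dist, etc, log, tmp, var

Base: id=1 (bob) at lev 0.
Iteration 1: rows with parent_id in {1} -> dist (id 2, lev 1), var (id 5, lev 1).
Iteration 2: rows with parent_id in {2,5} -> log (id 3, lev 2).
Iteration 3: rows with parent_id in {3} -> etc (id 4, lev 3), tmp (id 9, lev 3).
Iteration 4: rows with parent_id in {4,9} -> alice (id 6, lev 4), bin (id 11, lev 4).
Iteration 5: lev < 4 fails for all current rows; recursion stops.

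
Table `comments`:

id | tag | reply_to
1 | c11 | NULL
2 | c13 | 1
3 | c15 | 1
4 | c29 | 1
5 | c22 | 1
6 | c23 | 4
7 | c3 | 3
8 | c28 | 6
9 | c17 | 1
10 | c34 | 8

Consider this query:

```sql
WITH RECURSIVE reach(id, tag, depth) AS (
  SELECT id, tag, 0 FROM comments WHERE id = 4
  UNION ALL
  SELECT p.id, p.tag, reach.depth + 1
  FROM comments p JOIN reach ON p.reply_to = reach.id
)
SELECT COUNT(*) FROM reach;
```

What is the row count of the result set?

Base: id=4 (c29) at depth 0.
Iteration 1: rows with reply_to in {4} -> c23 (id 6, depth 1).
Iteration 2: rows with reply_to in {6} -> c28 (id 8, depth 2).
Iteration 3: rows with reply_to in {8} -> c34 (id 10, depth 3).
Iteration 4: no rows with reply_to in {10}; recursion stops.
Total rows emitted: 4.

4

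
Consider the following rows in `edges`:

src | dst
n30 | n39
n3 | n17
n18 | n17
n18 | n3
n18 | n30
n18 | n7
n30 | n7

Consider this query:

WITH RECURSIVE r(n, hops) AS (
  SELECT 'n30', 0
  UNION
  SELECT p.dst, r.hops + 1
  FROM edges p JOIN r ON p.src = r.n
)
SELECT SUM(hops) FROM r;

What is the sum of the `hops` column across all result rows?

Base: (n30, hops=0).
Iteration 1: edges from {n30} -> (n39, hops=1), (n7, hops=1).
Iteration 2: no outgoing edges from {n39,n7}; recursion stops.
SUM(hops) = 0 + 1 + 1 = 2.

2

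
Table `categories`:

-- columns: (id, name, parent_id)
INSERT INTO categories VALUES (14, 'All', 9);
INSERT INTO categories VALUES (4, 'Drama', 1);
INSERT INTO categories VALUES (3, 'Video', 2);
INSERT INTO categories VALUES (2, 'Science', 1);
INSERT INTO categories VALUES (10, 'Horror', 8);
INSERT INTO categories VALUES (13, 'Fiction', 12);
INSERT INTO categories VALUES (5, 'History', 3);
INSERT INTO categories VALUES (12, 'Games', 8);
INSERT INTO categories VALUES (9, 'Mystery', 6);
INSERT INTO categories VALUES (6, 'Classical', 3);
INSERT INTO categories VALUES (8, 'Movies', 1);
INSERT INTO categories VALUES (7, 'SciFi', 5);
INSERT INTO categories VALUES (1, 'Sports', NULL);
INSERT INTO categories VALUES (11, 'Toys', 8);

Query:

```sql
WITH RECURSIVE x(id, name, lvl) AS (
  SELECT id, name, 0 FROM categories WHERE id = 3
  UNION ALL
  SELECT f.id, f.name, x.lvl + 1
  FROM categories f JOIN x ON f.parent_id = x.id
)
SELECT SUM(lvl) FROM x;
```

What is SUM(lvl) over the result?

9

Base: id=3 (Video) at lvl 0.
Iteration 1: rows with parent_id in {3} -> History (id 5, lvl 1), Classical (id 6, lvl 1).
Iteration 2: rows with parent_id in {5,6} -> SciFi (id 7, lvl 2), Mystery (id 9, lvl 2).
Iteration 3: rows with parent_id in {7,9} -> All (id 14, lvl 3).
Iteration 4: no rows with parent_id in {14}; recursion stops.
SUM(lvl) = 0 + 1 + 1 + 2 + 2 + 3 = 9.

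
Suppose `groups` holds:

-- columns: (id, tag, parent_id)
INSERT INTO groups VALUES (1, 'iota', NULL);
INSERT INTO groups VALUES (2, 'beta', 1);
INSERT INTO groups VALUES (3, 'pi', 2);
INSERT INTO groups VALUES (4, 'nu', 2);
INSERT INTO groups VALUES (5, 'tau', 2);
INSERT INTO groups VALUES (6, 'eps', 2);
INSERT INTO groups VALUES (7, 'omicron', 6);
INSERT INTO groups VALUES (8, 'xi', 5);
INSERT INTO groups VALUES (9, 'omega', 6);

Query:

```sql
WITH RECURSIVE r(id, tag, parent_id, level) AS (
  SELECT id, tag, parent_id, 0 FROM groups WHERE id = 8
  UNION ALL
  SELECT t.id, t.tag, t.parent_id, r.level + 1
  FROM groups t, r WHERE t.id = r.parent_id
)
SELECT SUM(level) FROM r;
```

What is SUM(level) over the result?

6

Base: id=8 (xi), parent_id=5, level 0.
Iteration 1: join on id=5 -> tau (id 5, parent_id=2, level 1).
Iteration 2: join on id=2 -> beta (id 2, parent_id=1, level 2).
Iteration 3: join on id=1 -> iota (id 1, parent_id=NULL, level 3).
Iteration 4: parent_id is NULL; no match; recursion stops.
SUM(level) = 0 + 1 + 2 + 3 = 6.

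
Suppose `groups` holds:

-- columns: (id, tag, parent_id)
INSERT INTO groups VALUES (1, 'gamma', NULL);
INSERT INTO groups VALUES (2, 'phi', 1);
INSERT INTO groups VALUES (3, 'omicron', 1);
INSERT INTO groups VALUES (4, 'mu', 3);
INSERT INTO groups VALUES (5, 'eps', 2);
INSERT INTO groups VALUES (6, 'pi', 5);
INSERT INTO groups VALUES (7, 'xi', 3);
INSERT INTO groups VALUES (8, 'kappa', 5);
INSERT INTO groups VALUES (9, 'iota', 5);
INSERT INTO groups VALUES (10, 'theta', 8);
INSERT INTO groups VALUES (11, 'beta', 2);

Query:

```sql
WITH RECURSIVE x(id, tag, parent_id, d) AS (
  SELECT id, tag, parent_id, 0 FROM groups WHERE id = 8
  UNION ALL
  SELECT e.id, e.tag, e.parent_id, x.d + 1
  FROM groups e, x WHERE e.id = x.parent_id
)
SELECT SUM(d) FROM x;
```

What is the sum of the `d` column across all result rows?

Base: id=8 (kappa), parent_id=5, d 0.
Iteration 1: join on id=5 -> eps (id 5, parent_id=2, d 1).
Iteration 2: join on id=2 -> phi (id 2, parent_id=1, d 2).
Iteration 3: join on id=1 -> gamma (id 1, parent_id=NULL, d 3).
Iteration 4: parent_id is NULL; no match; recursion stops.
SUM(d) = 0 + 1 + 2 + 3 = 6.

6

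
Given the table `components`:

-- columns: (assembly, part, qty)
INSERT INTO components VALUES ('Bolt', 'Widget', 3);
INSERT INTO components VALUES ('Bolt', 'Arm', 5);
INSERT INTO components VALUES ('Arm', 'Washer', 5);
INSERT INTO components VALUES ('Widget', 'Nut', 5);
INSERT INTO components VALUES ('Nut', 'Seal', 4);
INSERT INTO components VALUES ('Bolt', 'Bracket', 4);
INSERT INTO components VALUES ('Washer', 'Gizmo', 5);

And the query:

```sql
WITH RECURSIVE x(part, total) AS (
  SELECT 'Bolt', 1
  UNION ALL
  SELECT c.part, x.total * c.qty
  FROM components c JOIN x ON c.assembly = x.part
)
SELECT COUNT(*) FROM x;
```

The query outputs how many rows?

Base: (Bolt, total=1).
Iteration 1: components of {Bolt} -> Arm = 1*5 = 5, Bracket = 1*4 = 4, Widget = 1*3 = 3.
Iteration 2: components of {Arm,Bracket,Widget} -> Nut = 3*5 = 15, Washer = 5*5 = 25.
Iteration 3: components of {Nut,Washer} -> Gizmo = 25*5 = 125, Seal = 15*4 = 60.
Iteration 4: no further components; recursion stops.
Total rows emitted: 8.

8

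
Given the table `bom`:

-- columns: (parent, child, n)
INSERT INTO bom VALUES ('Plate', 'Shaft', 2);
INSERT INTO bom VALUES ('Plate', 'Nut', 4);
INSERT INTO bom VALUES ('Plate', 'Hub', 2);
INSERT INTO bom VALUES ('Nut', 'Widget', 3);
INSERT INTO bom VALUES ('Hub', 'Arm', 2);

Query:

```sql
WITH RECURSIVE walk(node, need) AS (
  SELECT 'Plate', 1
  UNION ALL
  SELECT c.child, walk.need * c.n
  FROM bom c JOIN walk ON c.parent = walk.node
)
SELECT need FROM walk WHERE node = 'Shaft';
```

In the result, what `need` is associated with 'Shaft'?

Base: (Plate, need=1).
Iteration 1: components of {Plate} -> Hub = 1*2 = 2, Nut = 1*4 = 4, Shaft = 1*2 = 2.
Iteration 2: components of {Hub,Nut,Shaft} -> Arm = 2*2 = 4, Widget = 4*3 = 12.
Iteration 3: no further components; recursion stops.

2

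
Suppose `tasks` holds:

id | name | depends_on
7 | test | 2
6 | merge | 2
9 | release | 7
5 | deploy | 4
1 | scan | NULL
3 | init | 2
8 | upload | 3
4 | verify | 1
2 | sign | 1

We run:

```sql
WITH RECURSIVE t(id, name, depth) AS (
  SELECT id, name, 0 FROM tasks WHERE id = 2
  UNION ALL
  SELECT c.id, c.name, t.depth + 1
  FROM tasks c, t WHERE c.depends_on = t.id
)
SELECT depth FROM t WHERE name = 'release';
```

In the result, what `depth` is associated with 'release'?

Base: id=2 (sign) at depth 0.
Iteration 1: rows with depends_on in {2} -> init (id 3, depth 1), merge (id 6, depth 1), test (id 7, depth 1).
Iteration 2: rows with depends_on in {3,6,7} -> upload (id 8, depth 2), release (id 9, depth 2).
Iteration 3: no rows with depends_on in {8,9}; recursion stops.

2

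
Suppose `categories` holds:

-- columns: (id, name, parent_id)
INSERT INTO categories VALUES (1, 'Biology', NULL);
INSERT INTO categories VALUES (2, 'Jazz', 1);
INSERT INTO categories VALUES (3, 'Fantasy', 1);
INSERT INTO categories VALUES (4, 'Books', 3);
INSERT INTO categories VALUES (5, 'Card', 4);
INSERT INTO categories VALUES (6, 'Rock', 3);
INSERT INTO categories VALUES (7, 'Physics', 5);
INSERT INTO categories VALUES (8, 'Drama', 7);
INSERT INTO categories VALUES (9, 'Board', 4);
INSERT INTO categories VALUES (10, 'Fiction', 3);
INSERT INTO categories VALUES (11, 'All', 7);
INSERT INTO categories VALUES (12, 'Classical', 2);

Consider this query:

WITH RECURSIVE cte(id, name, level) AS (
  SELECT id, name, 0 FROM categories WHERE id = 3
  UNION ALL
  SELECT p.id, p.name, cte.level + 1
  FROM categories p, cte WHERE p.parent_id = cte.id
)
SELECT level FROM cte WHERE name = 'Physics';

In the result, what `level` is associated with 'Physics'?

Base: id=3 (Fantasy) at level 0.
Iteration 1: rows with parent_id in {3} -> Books (id 4, level 1), Rock (id 6, level 1), Fiction (id 10, level 1).
Iteration 2: rows with parent_id in {4,6,10} -> Card (id 5, level 2), Board (id 9, level 2).
Iteration 3: rows with parent_id in {5,9} -> Physics (id 7, level 3).
Iteration 4: rows with parent_id in {7} -> Drama (id 8, level 4), All (id 11, level 4).
Iteration 5: no rows with parent_id in {8,11}; recursion stops.

3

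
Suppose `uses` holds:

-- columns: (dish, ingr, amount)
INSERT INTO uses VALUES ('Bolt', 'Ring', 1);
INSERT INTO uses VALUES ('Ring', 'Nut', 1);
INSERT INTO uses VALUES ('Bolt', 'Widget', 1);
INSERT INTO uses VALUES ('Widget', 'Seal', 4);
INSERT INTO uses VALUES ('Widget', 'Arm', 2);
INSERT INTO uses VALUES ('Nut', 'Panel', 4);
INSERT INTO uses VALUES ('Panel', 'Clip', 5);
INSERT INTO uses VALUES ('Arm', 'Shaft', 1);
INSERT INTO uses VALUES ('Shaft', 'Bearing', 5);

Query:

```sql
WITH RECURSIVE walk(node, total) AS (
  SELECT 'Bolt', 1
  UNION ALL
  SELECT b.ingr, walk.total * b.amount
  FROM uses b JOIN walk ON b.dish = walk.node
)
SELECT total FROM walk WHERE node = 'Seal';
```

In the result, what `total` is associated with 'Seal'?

Base: (Bolt, total=1).
Iteration 1: components of {Bolt} -> Ring = 1*1 = 1, Widget = 1*1 = 1.
Iteration 2: components of {Ring,Widget} -> Arm = 1*2 = 2, Nut = 1*1 = 1, Seal = 1*4 = 4.
Iteration 3: components of {Arm,Nut,Seal} -> Panel = 1*4 = 4, Shaft = 2*1 = 2.
Iteration 4: components of {Panel,Shaft} -> Bearing = 2*5 = 10, Clip = 4*5 = 20.
Iteration 5: no further components; recursion stops.

4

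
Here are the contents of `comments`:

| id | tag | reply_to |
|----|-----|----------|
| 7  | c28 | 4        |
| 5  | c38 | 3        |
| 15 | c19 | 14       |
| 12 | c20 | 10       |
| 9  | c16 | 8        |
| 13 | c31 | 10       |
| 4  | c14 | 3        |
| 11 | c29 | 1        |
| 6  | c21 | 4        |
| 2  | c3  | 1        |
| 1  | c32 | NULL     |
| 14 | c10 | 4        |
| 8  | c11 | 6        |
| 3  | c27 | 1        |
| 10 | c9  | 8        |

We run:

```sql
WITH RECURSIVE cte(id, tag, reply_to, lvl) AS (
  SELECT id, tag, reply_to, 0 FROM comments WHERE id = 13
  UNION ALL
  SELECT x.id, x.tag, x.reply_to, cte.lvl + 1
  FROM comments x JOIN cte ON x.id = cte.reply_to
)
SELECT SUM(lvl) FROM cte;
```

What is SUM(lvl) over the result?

21

Base: id=13 (c31), reply_to=10, lvl 0.
Iteration 1: join on id=10 -> c9 (id 10, reply_to=8, lvl 1).
Iteration 2: join on id=8 -> c11 (id 8, reply_to=6, lvl 2).
Iteration 3: join on id=6 -> c21 (id 6, reply_to=4, lvl 3).
Iteration 4: join on id=4 -> c14 (id 4, reply_to=3, lvl 4).
Iteration 5: join on id=3 -> c27 (id 3, reply_to=1, lvl 5).
Iteration 6: join on id=1 -> c32 (id 1, reply_to=NULL, lvl 6).
Iteration 7: reply_to is NULL; no match; recursion stops.
SUM(lvl) = 0 + 1 + 2 + 3 + 4 + 5 + 6 = 21.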